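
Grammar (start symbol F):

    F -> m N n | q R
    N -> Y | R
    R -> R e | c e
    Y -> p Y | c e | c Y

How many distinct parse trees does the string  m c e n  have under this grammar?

Parse trees for m c e n:
  [F m [N [Y c e]] n]
  [F m [N [R c e]] n]

2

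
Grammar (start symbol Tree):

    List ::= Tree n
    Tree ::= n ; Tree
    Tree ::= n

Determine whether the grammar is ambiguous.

Unambiguous

(List is unreachable from Tree, so its rules don't affect L(Tree).) The reachable grammar is A → atom sep A | atom. Each atom is followed by either the separator (recurse) or end-of-string (stop) — no choice point.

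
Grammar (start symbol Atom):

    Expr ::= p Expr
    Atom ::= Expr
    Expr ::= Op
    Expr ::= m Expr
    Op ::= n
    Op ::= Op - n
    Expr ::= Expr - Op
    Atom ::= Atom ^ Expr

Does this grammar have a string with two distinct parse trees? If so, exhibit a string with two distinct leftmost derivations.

Ambiguous

Witness: n - n

Derivation 1: Atom ⇒ Expr ⇒ Op ⇒ Op - n ⇒ n - n
Derivation 2: Atom ⇒ Expr ⇒ Expr - Op ⇒ Op - Op ⇒ n - Op ⇒ n - n

Two distinct leftmost derivations for the same string.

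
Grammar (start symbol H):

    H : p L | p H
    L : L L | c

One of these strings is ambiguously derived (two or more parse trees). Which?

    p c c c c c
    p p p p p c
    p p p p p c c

p c c c c c

p c c c c c: 14 trees
p p p p p c: 1 tree
p p p p p c c: 1 tree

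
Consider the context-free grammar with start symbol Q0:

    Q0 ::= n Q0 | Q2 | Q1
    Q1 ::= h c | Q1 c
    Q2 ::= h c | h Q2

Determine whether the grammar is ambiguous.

Witness: h c

Derivation 1: Q0 ⇒ Q2 ⇒ h c
Derivation 2: Q0 ⇒ Q1 ⇒ h c

Two distinct leftmost derivations for the same string.

Ambiguous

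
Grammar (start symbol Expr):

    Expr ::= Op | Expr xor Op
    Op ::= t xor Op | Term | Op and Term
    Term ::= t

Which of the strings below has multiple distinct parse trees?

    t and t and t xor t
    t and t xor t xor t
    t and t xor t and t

t and t xor t xor t

t and t and t xor t: 1 tree
t and t xor t xor t: 2 trees
t and t xor t and t: 1 tree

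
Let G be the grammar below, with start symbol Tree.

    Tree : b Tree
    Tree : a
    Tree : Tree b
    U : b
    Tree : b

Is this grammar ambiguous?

Witness: b b

Derivation 1: Tree ⇒ b Tree ⇒ b b
Derivation 2: Tree ⇒ Tree b ⇒ b b

Two distinct leftmost derivations for the same string.

Ambiguous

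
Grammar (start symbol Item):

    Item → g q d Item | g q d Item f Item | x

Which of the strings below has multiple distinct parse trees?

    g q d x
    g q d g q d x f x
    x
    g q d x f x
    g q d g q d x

g q d x: 1 tree
g q d g q d x f x: 2 trees
x: 1 tree
g q d x f x: 1 tree
g q d g q d x: 1 tree

g q d g q d x f x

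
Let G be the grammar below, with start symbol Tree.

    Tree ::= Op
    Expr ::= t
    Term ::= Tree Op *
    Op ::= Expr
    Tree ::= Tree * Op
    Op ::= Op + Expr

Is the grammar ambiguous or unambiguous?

Only Tree, Op, Expr are reachable from Tree; ignoring the rest: The grammar is stratified — Tree handles '*' (left-recursive), Op handles '+', Expr atoms. Each operator has a fixed associativity and precedence level, so every string has one parse.

Unambiguous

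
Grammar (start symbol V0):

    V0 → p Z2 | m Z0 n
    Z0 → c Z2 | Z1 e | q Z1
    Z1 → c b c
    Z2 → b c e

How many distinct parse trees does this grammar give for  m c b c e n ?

Parse trees for m c b c e n:
  [V0 m [Z0 c [Z2 b c e]] n]
  [V0 m [Z0 [Z1 c b c] e] n]

2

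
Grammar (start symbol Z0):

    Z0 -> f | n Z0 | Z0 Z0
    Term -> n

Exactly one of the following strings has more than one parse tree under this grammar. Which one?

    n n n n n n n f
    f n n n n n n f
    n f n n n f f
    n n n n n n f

n f n n n f f

n n n n n n n f: 1 tree
f n n n n n n f: 1 tree
n f n n n f f: 11 trees
n n n n n n f: 1 tree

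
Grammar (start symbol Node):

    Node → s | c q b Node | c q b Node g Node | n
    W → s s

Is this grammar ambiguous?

Witness: c q b c q b n g n

Derivation 1: Node ⇒ c q b Node ⇒ c q b c q b Node g Node ⇒ c q b c q b n g Node ⇒ c q b c q b n g n
Derivation 2: Node ⇒ c q b Node g Node ⇒ c q b c q b Node g Node ⇒ c q b c q b n g Node ⇒ c q b c q b n g n

Two distinct leftmost derivations for the same string.

Ambiguous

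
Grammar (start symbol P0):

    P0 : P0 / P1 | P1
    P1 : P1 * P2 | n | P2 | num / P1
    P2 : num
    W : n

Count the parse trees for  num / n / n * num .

2

Parse trees for num / n / n * num:
  [P0 [P0 [P0 [P1 [P2 num]]] / [P1 n]] / [P1 [P1 n] * [P2 num]]]
  [P0 [P0 [P1 num / [P1 n]]] / [P1 [P1 n] * [P2 num]]]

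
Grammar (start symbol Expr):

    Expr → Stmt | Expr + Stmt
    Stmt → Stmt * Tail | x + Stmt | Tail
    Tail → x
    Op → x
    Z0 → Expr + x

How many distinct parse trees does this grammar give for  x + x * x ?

Parse trees for x + x * x:
  [Expr [Stmt [Stmt x + [Stmt [Tail x]]] * [Tail x]]]
  [Expr [Stmt x + [Stmt [Stmt [Tail x]] * [Tail x]]]]
  [Expr [Expr [Stmt [Tail x]]] + [Stmt [Stmt [Tail x]] * [Tail x]]]

3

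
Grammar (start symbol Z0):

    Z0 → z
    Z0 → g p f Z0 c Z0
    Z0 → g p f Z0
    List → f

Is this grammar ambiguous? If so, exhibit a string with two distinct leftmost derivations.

Ambiguous

Witness: g p f g p f z c z

Derivation 1: Z0 ⇒ g p f Z0 c Z0 ⇒ g p f g p f Z0 c Z0 ⇒ g p f g p f z c Z0 ⇒ g p f g p f z c z
Derivation 2: Z0 ⇒ g p f Z0 ⇒ g p f g p f Z0 c Z0 ⇒ g p f g p f z c Z0 ⇒ g p f g p f z c z

Two distinct leftmost derivations for the same string.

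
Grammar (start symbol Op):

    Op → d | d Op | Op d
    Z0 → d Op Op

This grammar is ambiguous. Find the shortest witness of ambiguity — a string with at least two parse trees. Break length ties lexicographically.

length 1: no string has ≥2 trees
length 2: d d has 2 parse trees

Two derivations of d d:
  Op ⇒ d Op ⇒ d d
  Op ⇒ Op d ⇒ d d

d d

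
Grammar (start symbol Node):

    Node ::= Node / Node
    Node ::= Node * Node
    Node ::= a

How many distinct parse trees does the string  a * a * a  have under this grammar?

2

Parse trees for a * a * a:
  [Node [Node a] * [Node [Node a] * [Node a]]]
  [Node [Node [Node a] * [Node a]] * [Node a]]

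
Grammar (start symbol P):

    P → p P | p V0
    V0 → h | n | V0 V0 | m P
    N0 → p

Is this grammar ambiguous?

Ambiguous

Witness: p h h h

Derivation 1: P ⇒ p V0 ⇒ p V0 V0 ⇒ p h V0 ⇒ p h V0 V0 ⇒ p h h V0 ⇒ p h h h
Derivation 2: P ⇒ p V0 ⇒ p V0 V0 ⇒ p V0 V0 V0 ⇒ p h V0 V0 ⇒ p h h V0 ⇒ p h h h

Two distinct leftmost derivations for the same string.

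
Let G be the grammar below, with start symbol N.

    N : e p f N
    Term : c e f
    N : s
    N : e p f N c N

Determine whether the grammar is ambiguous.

Ambiguous

Witness: e p f e p f s c s

Derivation 1: N ⇒ e p f N ⇒ e p f e p f N c N ⇒ e p f e p f s c N ⇒ e p f e p f s c s
Derivation 2: N ⇒ e p f N c N ⇒ e p f e p f N c N ⇒ e p f e p f s c N ⇒ e p f e p f s c s

Two distinct leftmost derivations for the same string.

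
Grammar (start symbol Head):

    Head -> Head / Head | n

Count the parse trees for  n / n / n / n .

Parse trees for n / n / n / n:
  [Head [Head n] / [Head [Head n] / [Head [Head n] / [Head n]]]]
  [Head [Head n] / [Head [Head [Head n] / [Head n]] / [Head n]]]
  [Head [Head [Head n] / [Head n]] / [Head [Head n] / [Head n]]]
  [Head [Head [Head n] / [Head [Head n] / [Head n]]] / [Head n]]
  [Head [Head [Head [Head n] / [Head n]] / [Head n]] / [Head n]]

5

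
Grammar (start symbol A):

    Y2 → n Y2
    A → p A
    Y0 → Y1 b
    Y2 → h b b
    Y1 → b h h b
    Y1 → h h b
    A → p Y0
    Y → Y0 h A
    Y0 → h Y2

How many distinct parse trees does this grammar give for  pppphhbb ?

2

Parse trees for pppphhbb:
  [A p [A p [A p [A p [Y0 [Y1 h h b] b]]]]]
  [A p [A p [A p [A p [Y0 h [Y2 h b b]]]]]]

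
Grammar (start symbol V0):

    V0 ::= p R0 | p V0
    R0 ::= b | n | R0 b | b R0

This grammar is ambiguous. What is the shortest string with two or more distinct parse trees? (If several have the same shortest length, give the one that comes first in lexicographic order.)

p b b

length 2: no string has ≥2 trees
length 3: p b b has 2 parse trees

Two derivations of p b b:
  V0 ⇒ p R0 ⇒ p R0 b ⇒ p b b
  V0 ⇒ p R0 ⇒ p b R0 ⇒ p b b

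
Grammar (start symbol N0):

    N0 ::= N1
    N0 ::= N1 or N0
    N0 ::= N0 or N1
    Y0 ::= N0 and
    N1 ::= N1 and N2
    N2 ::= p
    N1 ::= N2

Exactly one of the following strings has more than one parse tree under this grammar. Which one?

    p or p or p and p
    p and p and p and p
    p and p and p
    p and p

p or p or p and p: 4 trees
p and p and p and p: 1 tree
p and p and p: 1 tree
p and p: 1 tree

p or p or p and p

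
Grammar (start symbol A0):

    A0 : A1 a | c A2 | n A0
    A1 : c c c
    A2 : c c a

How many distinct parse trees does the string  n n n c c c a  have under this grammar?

Parse trees for n n n c c c a:
  [A0 n [A0 n [A0 n [A0 [A1 c c c] a]]]]
  [A0 n [A0 n [A0 n [A0 c [A2 c c a]]]]]

2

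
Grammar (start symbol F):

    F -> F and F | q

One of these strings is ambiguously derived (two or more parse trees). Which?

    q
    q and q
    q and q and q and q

q and q and q and q

q: 1 tree
q and q: 1 tree
q and q and q and q: 5 trees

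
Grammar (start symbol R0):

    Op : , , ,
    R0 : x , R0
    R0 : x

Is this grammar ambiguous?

(Op is unreachable from R0, so its rules don't affect L(R0).) The reachable grammar is A → atom sep A | atom. Each atom is followed by either the separator (recurse) or end-of-string (stop) — no choice point.

Unambiguous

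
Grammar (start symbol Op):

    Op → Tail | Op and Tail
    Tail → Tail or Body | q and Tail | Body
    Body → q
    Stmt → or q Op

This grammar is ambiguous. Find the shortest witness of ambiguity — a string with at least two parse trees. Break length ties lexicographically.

q and q

length 1: no string has ≥2 trees
length 3: q and q has 2 parse trees

Two derivations of q and q:
  Op ⇒ Tail ⇒ q and Tail ⇒ q and Body ⇒ q and q
  Op ⇒ Op and Tail ⇒ Tail and Tail ⇒ Body and Tail ⇒ q and Tail ⇒ q and Body ⇒ q and q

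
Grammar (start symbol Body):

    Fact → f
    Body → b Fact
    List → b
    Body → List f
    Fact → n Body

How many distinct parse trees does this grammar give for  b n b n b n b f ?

2

Parse trees for b n b n b n b f:
  [Body b [Fact n [Body b [Fact n [Body b [Fact n [Body b [Fact f]]]]]]]]
  [Body b [Fact n [Body b [Fact n [Body b [Fact n [Body [List b] f]]]]]]]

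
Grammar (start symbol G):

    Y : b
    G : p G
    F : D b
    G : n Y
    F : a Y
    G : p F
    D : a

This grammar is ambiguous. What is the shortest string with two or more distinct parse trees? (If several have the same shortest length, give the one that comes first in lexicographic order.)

length 2: no string has ≥2 trees
length 3: p a b has 2 parse trees

Two derivations of p a b:
  G ⇒ p F ⇒ p D b ⇒ p a b
  G ⇒ p F ⇒ p a Y ⇒ p a b

p a b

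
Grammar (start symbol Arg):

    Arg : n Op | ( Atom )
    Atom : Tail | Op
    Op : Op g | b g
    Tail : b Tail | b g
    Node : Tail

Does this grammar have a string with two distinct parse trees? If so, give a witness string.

Witness: ( b g )

Derivation 1: Arg ⇒ ( Atom ) ⇒ ( Tail ) ⇒ ( b g )
Derivation 2: Arg ⇒ ( Atom ) ⇒ ( Op ) ⇒ ( b g )

Two distinct leftmost derivations for the same string.

Ambiguous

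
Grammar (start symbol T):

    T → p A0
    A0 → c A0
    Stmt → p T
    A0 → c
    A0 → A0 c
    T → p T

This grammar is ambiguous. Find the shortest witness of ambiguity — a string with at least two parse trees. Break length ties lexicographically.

length 2: no string has ≥2 trees
length 3: p c c has 2 parse trees

Two derivations of p c c:
  T ⇒ p A0 ⇒ p c A0 ⇒ p c c
  T ⇒ p A0 ⇒ p A0 c ⇒ p c c

p c c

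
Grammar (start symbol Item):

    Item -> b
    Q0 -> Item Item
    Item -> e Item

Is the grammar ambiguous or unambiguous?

(Q0 is unreachable from Item, so its rules don't affect L(Item).) Each reachable nonterminal has at most one production per leading terminal, and all productions are right-linear; the derivation is determined token-by-token.

Unambiguous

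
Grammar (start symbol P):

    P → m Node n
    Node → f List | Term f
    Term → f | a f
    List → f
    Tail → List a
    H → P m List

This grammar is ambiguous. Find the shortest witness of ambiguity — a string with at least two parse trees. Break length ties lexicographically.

length 4: m f f n has 2 parse trees

Two derivations of m f f n:
  P ⇒ m Node n ⇒ m f List n ⇒ m f f n
  P ⇒ m Node n ⇒ m Term f n ⇒ m f f n

m f f n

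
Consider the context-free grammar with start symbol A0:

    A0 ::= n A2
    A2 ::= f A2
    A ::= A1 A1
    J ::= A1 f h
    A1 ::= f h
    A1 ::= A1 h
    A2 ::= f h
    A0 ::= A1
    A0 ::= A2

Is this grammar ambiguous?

Witness: f h

Derivation 1: A0 ⇒ A1 ⇒ f h
Derivation 2: A0 ⇒ A2 ⇒ f h

Two distinct leftmost derivations for the same string.

Ambiguous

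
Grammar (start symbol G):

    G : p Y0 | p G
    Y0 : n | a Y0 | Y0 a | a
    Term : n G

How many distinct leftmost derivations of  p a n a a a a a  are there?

Parse trees for p a n a a a a a:
  [G p [Y0 a [Y0 [Y0 [Y0 [Y0 [Y0 [Y0 n] a] a] a] a] a]]]
  [G p [Y0 [Y0 a [Y0 [Y0 [Y0 [Y0 [Y0 n] a] a] a] a]] a]]
  [G p [Y0 [Y0 [Y0 a [Y0 [Y0 [Y0 [Y0 n] a] a] a]] a] a]]
  [G p [Y0 [Y0 [Y0 [Y0 a [Y0 [Y0 [Y0 n] a] a]] a] a] a]]
  [G p [Y0 [Y0 [Y0 [Y0 [Y0 a [Y0 [Y0 n] a]] a] a] a] a]]
  [G p [Y0 [Y0 [Y0 [Y0 [Y0 [Y0 a [Y0 n]] a] a] a] a] a]]

6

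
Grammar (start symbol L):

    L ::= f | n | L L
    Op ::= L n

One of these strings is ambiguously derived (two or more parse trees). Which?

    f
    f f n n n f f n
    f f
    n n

f: 1 tree
f f n n n f f n: 429 trees
f f: 1 tree
n n: 1 tree

f f n n n f f n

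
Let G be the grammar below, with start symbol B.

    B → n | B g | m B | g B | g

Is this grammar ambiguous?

Witness: g g

Derivation 1: B ⇒ B g ⇒ g g
Derivation 2: B ⇒ g B ⇒ g g

Two distinct leftmost derivations for the same string.

Ambiguous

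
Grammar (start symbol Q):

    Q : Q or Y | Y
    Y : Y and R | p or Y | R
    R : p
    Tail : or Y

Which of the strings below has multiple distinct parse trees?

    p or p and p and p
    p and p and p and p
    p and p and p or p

p or p and p and p: 4 trees
p and p and p and p: 1 tree
p and p and p or p: 1 tree

p or p and p and p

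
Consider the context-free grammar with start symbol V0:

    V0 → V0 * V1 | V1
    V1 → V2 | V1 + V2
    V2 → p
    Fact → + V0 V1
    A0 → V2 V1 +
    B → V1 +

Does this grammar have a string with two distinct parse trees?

Unambiguous

(Fact, A0, B are unreachable from V0, so their rules don't affect L(V0).) The grammar is stratified — V0 handles '*' (left-recursive), V1 handles '+', V2 atoms. Each operator has a fixed associativity and precedence level, so every string has one parse.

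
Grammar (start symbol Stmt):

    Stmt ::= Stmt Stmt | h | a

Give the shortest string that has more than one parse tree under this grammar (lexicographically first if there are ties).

length 1: no string has ≥2 trees
length 2: no string has ≥2 trees
length 3: a a a has 2 parse trees

Two derivations of a a a:
  Stmt ⇒ Stmt Stmt ⇒ Stmt Stmt Stmt ⇒ a Stmt Stmt ⇒ a a Stmt ⇒ a a a
  Stmt ⇒ Stmt Stmt ⇒ a Stmt ⇒ a Stmt Stmt ⇒ a a Stmt ⇒ a a a

a a a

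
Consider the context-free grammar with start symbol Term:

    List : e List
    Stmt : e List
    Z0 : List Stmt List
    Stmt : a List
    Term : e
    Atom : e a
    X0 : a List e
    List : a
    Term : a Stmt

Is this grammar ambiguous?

Unambiguous

(X0, Z0, Atom are unreachable from Term, so their rules don't affect L(Term).) Restricted to the reachable nonterminals, every rule has the form A → t or A → t B, and no two rules for the same A share a first terminal. The grammar encodes a DFA — one run per string.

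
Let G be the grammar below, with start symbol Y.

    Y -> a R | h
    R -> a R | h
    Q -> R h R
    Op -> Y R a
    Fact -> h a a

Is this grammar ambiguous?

(Q, Op, Fact are unreachable from Y, so their rules don't affect L(Y).) The reachable rules are right-linear with at most one rule per (nonterminal, next-terminal) pair. Each input token forces the next rule, so parsing is deterministic.

Unambiguous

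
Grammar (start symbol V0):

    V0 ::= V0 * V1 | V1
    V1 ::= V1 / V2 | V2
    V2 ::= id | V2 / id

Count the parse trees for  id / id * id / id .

4

Parse trees for id / id * id / id:
  [V0 [V0 [V1 [V1 [V2 id]] / [V2 id]]] * [V1 [V1 [V2 id]] / [V2 id]]]
  [V0 [V0 [V1 [V1 [V2 id]] / [V2 id]]] * [V1 [V2 [V2 id] / id]]]
  [V0 [V0 [V1 [V2 [V2 id] / id]]] * [V1 [V1 [V2 id]] / [V2 id]]]
  [V0 [V0 [V1 [V2 [V2 id] / id]]] * [V1 [V2 [V2 id] / id]]]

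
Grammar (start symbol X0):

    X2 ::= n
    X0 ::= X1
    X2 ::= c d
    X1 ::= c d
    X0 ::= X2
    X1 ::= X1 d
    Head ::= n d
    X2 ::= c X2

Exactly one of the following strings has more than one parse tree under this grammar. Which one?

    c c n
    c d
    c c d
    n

c c n: 1 tree
c d: 2 trees
c c d: 1 tree
n: 1 tree

c d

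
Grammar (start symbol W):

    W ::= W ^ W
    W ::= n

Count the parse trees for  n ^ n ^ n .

Parse trees for n ^ n ^ n:
  [W [W n] ^ [W [W n] ^ [W n]]]
  [W [W [W n] ^ [W n]] ^ [W n]]

2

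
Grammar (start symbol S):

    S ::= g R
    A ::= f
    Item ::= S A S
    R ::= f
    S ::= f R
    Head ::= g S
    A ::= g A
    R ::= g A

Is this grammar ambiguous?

(Head, Item are unreachable from S, so their rules don't affect L(S).) The reachable rules are right-linear with at most one rule per (nonterminal, next-terminal) pair. Each input token forces the next rule, so parsing is deterministic.

Unambiguous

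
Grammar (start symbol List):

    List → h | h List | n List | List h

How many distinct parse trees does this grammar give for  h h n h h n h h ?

8

Parse trees for h h n h h n h h:
  [List h [List h [List n [List h [List h [List n [List h [List h]]]]]]]]
  [List h [List h [List n [List h [List h [List n [List [List h] h]]]]]]]
  [List h [List h [List n [List h [List h [List [List n [List h]] h]]]]]]
  [List h [List h [List n [List h [List [List h [List n [List h]]] h]]]]]
  [List h [List h [List n [List [List h [List h [List n [List h]]]] h]]]]
  [List h [List h [List [List n [List h [List h [List n [List h]]]]] h]]]
  [List h [List [List h [List n [List h [List h [List n [List h]]]]]] h]]
  [List [List h [List h [List n [List h [List h [List n [List h]]]]]]] h]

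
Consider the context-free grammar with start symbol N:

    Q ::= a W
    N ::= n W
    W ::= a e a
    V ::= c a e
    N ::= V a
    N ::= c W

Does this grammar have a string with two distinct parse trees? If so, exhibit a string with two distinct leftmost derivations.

Ambiguous

Witness: c a e a

Derivation 1: N ⇒ V a ⇒ c a e a
Derivation 2: N ⇒ c W ⇒ c a e a

Two distinct leftmost derivations for the same string.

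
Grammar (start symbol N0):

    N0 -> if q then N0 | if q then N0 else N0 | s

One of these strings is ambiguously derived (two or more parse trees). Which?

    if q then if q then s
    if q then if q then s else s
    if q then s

if q then if q then s else s

if q then if q then s: 1 tree
if q then if q then s else s: 2 trees
if q then s: 1 tree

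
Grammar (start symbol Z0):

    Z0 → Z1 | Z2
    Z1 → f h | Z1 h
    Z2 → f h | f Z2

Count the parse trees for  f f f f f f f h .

Parse trees for f f f f f f f h:
  [Z0 [Z2 f [Z2 f [Z2 f [Z2 f [Z2 f [Z2 f [Z2 f h]]]]]]]]

1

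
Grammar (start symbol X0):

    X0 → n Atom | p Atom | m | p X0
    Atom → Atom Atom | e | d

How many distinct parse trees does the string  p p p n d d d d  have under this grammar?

5

Parse trees for p p p n d d d d:
  [X0 p [X0 p [X0 p [X0 n [Atom [Atom d] [Atom [Atom d] [Atom [Atom d] [Atom d]]]]]]]]
  [X0 p [X0 p [X0 p [X0 n [Atom [Atom d] [Atom [Atom [Atom d] [Atom d]] [Atom d]]]]]]]
  [X0 p [X0 p [X0 p [X0 n [Atom [Atom [Atom d] [Atom d]] [Atom [Atom d] [Atom d]]]]]]]
  [X0 p [X0 p [X0 p [X0 n [Atom [Atom [Atom d] [Atom [Atom d] [Atom d]]] [Atom d]]]]]]
  [X0 p [X0 p [X0 p [X0 n [Atom [Atom [Atom [Atom d] [Atom d]] [Atom d]] [Atom d]]]]]]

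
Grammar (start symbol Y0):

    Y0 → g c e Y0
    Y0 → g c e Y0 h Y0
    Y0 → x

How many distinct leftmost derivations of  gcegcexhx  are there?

Parse trees for gcegcexhx:
  [Y0 g c e [Y0 g c e [Y0 x] h [Y0 x]]]
  [Y0 g c e [Y0 g c e [Y0 x]] h [Y0 x]]

2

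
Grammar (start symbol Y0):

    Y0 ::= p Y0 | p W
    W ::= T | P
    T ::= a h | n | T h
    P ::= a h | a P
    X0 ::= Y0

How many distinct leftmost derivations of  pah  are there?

2

Parse trees for pah:
  [Y0 p [W [T a h]]]
  [Y0 p [W [P a h]]]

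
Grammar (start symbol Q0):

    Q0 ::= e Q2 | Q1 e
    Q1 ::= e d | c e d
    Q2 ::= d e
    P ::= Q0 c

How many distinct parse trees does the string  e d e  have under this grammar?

Parse trees for e d e:
  [Q0 e [Q2 d e]]
  [Q0 [Q1 e d] e]

2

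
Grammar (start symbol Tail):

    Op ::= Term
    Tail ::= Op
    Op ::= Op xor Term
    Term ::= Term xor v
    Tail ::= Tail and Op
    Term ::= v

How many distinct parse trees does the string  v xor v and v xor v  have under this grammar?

4

Parse trees for v xor v and v xor v:
  [Tail [Tail [Op [Term [Term v] xor v]]] and [Op [Term [Term v] xor v]]]
  [Tail [Tail [Op [Term [Term v] xor v]]] and [Op [Op [Term v]] xor [Term v]]]
  [Tail [Tail [Op [Op [Term v]] xor [Term v]]] and [Op [Term [Term v] xor v]]]
  [Tail [Tail [Op [Op [Term v]] xor [Term v]]] and [Op [Op [Term v]] xor [Term v]]]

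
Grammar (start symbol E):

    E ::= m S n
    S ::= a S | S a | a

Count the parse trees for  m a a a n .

Parse trees for m a a a n:
  [E m [S a [S a [S a]]] n]
  [E m [S a [S [S a] a]] n]
  [E m [S [S a [S a]] a] n]
  [E m [S [S [S a] a] a] n]

4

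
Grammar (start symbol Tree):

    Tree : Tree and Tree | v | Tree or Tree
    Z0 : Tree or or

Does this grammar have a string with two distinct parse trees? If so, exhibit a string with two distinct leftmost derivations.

Witness: v and v and v

Derivation 1: Tree ⇒ Tree and Tree ⇒ Tree and Tree and Tree ⇒ v and Tree and Tree ⇒ v and v and Tree ⇒ v and v and v
Derivation 2: Tree ⇒ Tree and Tree ⇒ v and Tree ⇒ v and Tree and Tree ⇒ v and v and Tree ⇒ v and v and v

Two distinct leftmost derivations for the same string.

Ambiguous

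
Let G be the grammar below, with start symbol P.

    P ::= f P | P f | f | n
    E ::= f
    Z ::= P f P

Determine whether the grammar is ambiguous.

Ambiguous

Witness: f f

Derivation 1: P ⇒ f P ⇒ f f
Derivation 2: P ⇒ P f ⇒ f f

Two distinct leftmost derivations for the same string.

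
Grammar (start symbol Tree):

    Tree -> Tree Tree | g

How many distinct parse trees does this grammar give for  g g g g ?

5

Parse trees for g g g g:
  [Tree [Tree g] [Tree [Tree g] [Tree [Tree g] [Tree g]]]]
  [Tree [Tree g] [Tree [Tree [Tree g] [Tree g]] [Tree g]]]
  [Tree [Tree [Tree g] [Tree g]] [Tree [Tree g] [Tree g]]]
  [Tree [Tree [Tree g] [Tree [Tree g] [Tree g]]] [Tree g]]
  [Tree [Tree [Tree [Tree g] [Tree g]] [Tree g]] [Tree g]]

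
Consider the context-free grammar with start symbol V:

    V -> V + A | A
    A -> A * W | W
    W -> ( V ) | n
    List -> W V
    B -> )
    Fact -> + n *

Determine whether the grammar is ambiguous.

(List, B, Fact are unreachable from V, so their rules don't affect L(V).) V → V + A | A  ;  A → A * W | W  — a left-associative chain with W at the bottom. Each string factors uniquely by precedence.

Unambiguous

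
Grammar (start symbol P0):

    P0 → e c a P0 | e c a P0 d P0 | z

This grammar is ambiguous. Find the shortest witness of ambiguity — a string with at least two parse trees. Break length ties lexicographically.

e c a e c a z d z

length 1: no string has ≥2 trees
length 4: no string has ≥2 trees
length 6: no string has ≥2 trees
length 7: no string has ≥2 trees
length 9: e c a e c a z d z has 2 parse trees

Two derivations of e c a e c a z d z:
  P0 ⇒ e c a P0 ⇒ e c a e c a P0 d P0 ⇒ e c a e c a z d P0 ⇒ e c a e c a z d z
  P0 ⇒ e c a P0 d P0 ⇒ e c a e c a P0 d P0 ⇒ e c a e c a z d P0 ⇒ e c a e c a z d z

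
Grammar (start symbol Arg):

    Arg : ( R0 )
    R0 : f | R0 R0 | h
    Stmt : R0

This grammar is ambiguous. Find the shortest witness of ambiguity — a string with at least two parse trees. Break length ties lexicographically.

( f f f )

length 3: no string has ≥2 trees
length 4: no string has ≥2 trees
length 5: ( f f f ) has 2 parse trees

Two derivations of ( f f f ):
  Arg ⇒ ( R0 ) ⇒ ( R0 R0 ) ⇒ ( f R0 ) ⇒ ( f R0 R0 ) ⇒ ( f f R0 ) ⇒ ( f f f )
  Arg ⇒ ( R0 ) ⇒ ( R0 R0 ) ⇒ ( R0 R0 R0 ) ⇒ ( f R0 R0 ) ⇒ ( f f R0 ) ⇒ ( f f f )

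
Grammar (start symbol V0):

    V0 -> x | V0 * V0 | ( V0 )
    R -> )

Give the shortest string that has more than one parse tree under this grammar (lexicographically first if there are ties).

x * x * x

length 1: no string has ≥2 trees
length 3: no string has ≥2 trees
length 5: x * x * x has 2 parse trees

Two derivations of x * x * x:
  V0 ⇒ V0 * V0 ⇒ x * V0 ⇒ x * V0 * V0 ⇒ x * x * V0 ⇒ x * x * x
  V0 ⇒ V0 * V0 ⇒ V0 * V0 * V0 ⇒ x * V0 * V0 ⇒ x * x * V0 ⇒ x * x * x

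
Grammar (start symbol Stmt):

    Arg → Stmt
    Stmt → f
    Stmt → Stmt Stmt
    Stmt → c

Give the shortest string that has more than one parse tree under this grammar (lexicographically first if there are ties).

c c c

length 1: no string has ≥2 trees
length 2: no string has ≥2 trees
length 3: c c c has 2 parse trees

Two derivations of c c c:
  Stmt ⇒ Stmt Stmt ⇒ Stmt Stmt Stmt ⇒ c Stmt Stmt ⇒ c c Stmt ⇒ c c c
  Stmt ⇒ Stmt Stmt ⇒ c Stmt ⇒ c Stmt Stmt ⇒ c c Stmt ⇒ c c c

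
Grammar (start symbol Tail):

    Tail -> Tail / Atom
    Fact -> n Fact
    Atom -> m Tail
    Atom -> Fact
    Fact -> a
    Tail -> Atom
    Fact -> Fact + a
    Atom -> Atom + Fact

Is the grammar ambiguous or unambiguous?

Ambiguous

Witness: a + a

Derivation 1: Tail ⇒ Atom ⇒ Fact ⇒ Fact + a ⇒ a + a
Derivation 2: Tail ⇒ Atom ⇒ Atom + Fact ⇒ Fact + Fact ⇒ a + Fact ⇒ a + a

Two distinct leftmost derivations for the same string.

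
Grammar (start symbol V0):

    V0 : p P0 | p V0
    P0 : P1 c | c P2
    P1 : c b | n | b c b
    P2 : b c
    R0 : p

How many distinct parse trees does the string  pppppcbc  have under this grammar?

Parse trees for pppppcbc:
  [V0 p [V0 p [V0 p [V0 p [V0 p [P0 [P1 c b] c]]]]]]
  [V0 p [V0 p [V0 p [V0 p [V0 p [P0 c [P2 b c]]]]]]]

2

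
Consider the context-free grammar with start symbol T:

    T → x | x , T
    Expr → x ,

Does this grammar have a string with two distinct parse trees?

Unambiguous

Only T is reachable from T; ignoring the rest: The reachable grammar is A → atom sep A | atom. Each atom is followed by either the separator (recurse) or end-of-string (stop) — no choice point.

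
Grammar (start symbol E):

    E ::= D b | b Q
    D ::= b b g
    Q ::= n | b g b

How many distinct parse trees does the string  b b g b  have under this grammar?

2

Parse trees for b b g b:
  [E [D b b g] b]
  [E b [Q b g b]]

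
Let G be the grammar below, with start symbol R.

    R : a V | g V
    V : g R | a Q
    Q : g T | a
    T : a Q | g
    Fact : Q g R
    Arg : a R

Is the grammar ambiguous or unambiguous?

Unambiguous

(Fact, Arg are unreachable from R, so their rules don't affect L(R).) Each reachable nonterminal has at most one production per leading terminal, and all productions are right-linear; the derivation is determined token-by-token.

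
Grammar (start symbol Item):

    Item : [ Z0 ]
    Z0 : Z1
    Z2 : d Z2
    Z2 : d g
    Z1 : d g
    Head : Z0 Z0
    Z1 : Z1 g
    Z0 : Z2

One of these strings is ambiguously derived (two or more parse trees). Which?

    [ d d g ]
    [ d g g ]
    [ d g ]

[ d d g ]: 1 tree
[ d g g ]: 1 tree
[ d g ]: 2 trees

[ d g ]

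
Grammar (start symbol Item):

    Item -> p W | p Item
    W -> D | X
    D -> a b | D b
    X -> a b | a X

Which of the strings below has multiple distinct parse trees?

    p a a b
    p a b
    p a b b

p a a b: 1 tree
p a b: 2 trees
p a b b: 1 tree

p a b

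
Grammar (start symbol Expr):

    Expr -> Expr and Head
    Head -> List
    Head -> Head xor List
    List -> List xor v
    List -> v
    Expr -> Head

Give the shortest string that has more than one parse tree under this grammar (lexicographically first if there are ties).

length 1: no string has ≥2 trees
length 3: v xor v has 2 parse trees

Two derivations of v xor v:
  Expr ⇒ Head ⇒ List ⇒ List xor v ⇒ v xor v
  Expr ⇒ Head ⇒ Head xor List ⇒ List xor List ⇒ v xor List ⇒ v xor v

v xor v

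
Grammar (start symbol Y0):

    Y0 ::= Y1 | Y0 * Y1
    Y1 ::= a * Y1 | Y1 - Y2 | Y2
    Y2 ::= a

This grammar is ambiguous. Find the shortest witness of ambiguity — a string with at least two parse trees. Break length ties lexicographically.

a * a

length 1: no string has ≥2 trees
length 3: a * a has 2 parse trees

Two derivations of a * a:
  Y0 ⇒ Y1 ⇒ a * Y1 ⇒ a * Y2 ⇒ a * a
  Y0 ⇒ Y0 * Y1 ⇒ Y1 * Y1 ⇒ Y2 * Y1 ⇒ a * Y1 ⇒ a * Y2 ⇒ a * a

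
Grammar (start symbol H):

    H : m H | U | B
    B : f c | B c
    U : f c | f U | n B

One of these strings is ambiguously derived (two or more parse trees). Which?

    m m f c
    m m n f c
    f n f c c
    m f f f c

m m f c

m m f c: 2 trees
m m n f c: 1 tree
f n f c c: 1 tree
m f f f c: 1 tree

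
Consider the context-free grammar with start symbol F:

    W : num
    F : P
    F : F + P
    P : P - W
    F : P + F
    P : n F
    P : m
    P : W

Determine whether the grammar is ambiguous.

Ambiguous

Witness: m + m

Derivation 1: F ⇒ F + P ⇒ P + P ⇒ m + P ⇒ m + m
Derivation 2: F ⇒ P + F ⇒ m + F ⇒ m + P ⇒ m + m

Two distinct leftmost derivations for the same string.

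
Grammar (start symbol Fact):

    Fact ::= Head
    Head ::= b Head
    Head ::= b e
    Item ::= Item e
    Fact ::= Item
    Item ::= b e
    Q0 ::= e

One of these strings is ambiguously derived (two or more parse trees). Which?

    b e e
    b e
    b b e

b e e: 1 tree
b e: 2 trees
b b e: 1 tree

b e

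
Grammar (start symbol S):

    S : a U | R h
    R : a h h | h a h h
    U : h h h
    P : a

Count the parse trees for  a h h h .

2

Parse trees for a h h h:
  [S a [U h h h]]
  [S [R a h h] h]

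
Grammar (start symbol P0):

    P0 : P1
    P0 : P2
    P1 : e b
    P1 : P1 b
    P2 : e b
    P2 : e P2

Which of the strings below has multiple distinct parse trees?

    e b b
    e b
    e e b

e b b: 1 tree
e b: 2 trees
e e b: 1 tree

e b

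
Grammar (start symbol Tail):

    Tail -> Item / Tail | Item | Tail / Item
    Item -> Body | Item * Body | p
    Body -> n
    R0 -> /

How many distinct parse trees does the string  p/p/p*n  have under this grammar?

4

Parse trees for p/p/p*n:
  [Tail [Item p] / [Tail [Item p] / [Tail [Item [Item p] * [Body n]]]]]
  [Tail [Item p] / [Tail [Tail [Item p]] / [Item [Item p] * [Body n]]]]
  [Tail [Tail [Item p] / [Tail [Item p]]] / [Item [Item p] * [Body n]]]
  [Tail [Tail [Tail [Item p]] / [Item p]] / [Item [Item p] * [Body n]]]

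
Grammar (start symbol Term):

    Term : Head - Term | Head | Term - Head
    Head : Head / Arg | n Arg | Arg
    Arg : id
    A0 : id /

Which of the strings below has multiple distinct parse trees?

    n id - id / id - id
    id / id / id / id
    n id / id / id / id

n id - id / id - id

n id - id / id - id: 4 trees
id / id / id / id: 1 tree
n id / id / id / id: 1 tree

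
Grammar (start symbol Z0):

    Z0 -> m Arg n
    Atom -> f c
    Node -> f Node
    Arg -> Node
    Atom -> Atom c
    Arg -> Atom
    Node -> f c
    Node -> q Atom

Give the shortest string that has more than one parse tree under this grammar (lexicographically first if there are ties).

length 4: m f c n has 2 parse trees

Two derivations of m f c n:
  Z0 ⇒ m Arg n ⇒ m Node n ⇒ m f c n
  Z0 ⇒ m Arg n ⇒ m Atom n ⇒ m f c n

m f c n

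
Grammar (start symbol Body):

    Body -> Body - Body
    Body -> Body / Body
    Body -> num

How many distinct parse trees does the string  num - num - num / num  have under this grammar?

Parse trees for num - num - num / num:
  [Body [Body num] - [Body [Body num] - [Body [Body num] / [Body num]]]]
  [Body [Body num] - [Body [Body [Body num] - [Body num]] / [Body num]]]
  [Body [Body [Body num] - [Body num]] - [Body [Body num] / [Body num]]]
  [Body [Body [Body num] - [Body [Body num] - [Body num]]] / [Body num]]
  [Body [Body [Body [Body num] - [Body num]] - [Body num]] / [Body num]]

5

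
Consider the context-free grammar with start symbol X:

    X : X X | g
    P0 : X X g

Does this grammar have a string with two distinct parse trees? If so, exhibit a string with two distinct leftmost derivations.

Witness: g g g

Derivation 1: X ⇒ X X ⇒ X X X ⇒ g X X ⇒ g g X ⇒ g g g
Derivation 2: X ⇒ X X ⇒ g X ⇒ g X X ⇒ g g X ⇒ g g g

Two distinct leftmost derivations for the same string.

Ambiguous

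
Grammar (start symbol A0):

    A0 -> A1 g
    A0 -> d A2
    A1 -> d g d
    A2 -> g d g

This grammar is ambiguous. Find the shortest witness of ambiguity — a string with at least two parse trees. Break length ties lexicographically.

d g d g

length 4: d g d g has 2 parse trees

Two derivations of d g d g:
  A0 ⇒ A1 g ⇒ d g d g
  A0 ⇒ d A2 ⇒ d g d g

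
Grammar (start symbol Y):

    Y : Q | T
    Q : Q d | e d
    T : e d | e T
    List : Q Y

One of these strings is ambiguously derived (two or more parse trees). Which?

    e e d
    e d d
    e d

e e d: 1 tree
e d d: 1 tree
e d: 2 trees

e d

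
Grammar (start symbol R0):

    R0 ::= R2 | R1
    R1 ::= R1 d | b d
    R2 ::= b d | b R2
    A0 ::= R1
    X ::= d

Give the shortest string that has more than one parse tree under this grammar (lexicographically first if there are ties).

length 2: b d has 2 parse trees

Two derivations of b d:
  R0 ⇒ R2 ⇒ b d
  R0 ⇒ R1 ⇒ b d

b d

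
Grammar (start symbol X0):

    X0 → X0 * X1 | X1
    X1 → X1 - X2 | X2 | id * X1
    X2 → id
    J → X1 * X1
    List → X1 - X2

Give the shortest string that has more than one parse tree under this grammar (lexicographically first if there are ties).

id * id

length 1: no string has ≥2 trees
length 3: id * id has 2 parse trees

Two derivations of id * id:
  X0 ⇒ X0 * X1 ⇒ X1 * X1 ⇒ X2 * X1 ⇒ id * X1 ⇒ id * X2 ⇒ id * id
  X0 ⇒ X1 ⇒ id * X1 ⇒ id * X2 ⇒ id * id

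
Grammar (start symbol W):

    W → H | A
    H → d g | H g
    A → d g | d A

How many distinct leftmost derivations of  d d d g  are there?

1

Parse trees for d d d g:
  [W [A d [A d [A d g]]]]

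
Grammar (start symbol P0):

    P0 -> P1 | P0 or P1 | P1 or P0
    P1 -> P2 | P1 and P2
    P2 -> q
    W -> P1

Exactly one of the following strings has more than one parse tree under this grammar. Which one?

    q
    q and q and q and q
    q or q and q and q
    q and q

q: 1 tree
q and q and q and q: 1 tree
q or q and q and q: 2 trees
q and q: 1 tree

q or q and q and q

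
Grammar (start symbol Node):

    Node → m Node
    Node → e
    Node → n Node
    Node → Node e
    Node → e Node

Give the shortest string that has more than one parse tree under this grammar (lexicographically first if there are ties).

e e

length 1: no string has ≥2 trees
length 2: e e has 2 parse trees

Two derivations of e e:
  Node ⇒ Node e ⇒ e e
  Node ⇒ e Node ⇒ e e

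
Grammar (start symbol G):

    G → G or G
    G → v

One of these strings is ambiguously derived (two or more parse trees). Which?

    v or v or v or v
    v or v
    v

v or v or v or v: 5 trees
v or v: 1 tree
v: 1 tree

v or v or v or v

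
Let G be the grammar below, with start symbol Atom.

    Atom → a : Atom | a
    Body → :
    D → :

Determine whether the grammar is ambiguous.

(Body, D are unreachable from Atom, so their rules don't affect L(Atom).) The reachable grammar is A → atom sep A | atom. Each atom is followed by either the separator (recurse) or end-of-string (stop) — no choice point.

Unambiguous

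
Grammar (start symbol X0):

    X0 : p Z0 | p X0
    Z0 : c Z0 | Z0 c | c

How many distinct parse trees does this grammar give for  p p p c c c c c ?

Parse trees for p p p c c c c c (showing first 6 of 16):
  [X0 p [X0 p [X0 p [Z0 c [Z0 c [Z0 c [Z0 c [Z0 c]]]]]]]]
  [X0 p [X0 p [X0 p [Z0 c [Z0 c [Z0 c [Z0 [Z0 c] c]]]]]]]
  [X0 p [X0 p [X0 p [Z0 c [Z0 c [Z0 [Z0 c [Z0 c]] c]]]]]]
  [X0 p [X0 p [X0 p [Z0 c [Z0 c [Z0 [Z0 [Z0 c] c] c]]]]]]
  [X0 p [X0 p [X0 p [Z0 c [Z0 [Z0 c [Z0 c [Z0 c]]] c]]]]]
  [X0 p [X0 p [X0 p [Z0 c [Z0 [Z0 c [Z0 [Z0 c] c]] c]]]]]

16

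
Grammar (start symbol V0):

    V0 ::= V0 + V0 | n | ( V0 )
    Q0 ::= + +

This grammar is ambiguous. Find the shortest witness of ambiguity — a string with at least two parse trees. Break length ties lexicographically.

n + n + n

length 1: no string has ≥2 trees
length 3: no string has ≥2 trees
length 5: n + n + n has 2 parse trees

Two derivations of n + n + n:
  V0 ⇒ V0 + V0 ⇒ V0 + V0 + V0 ⇒ n + V0 + V0 ⇒ n + n + V0 ⇒ n + n + n
  V0 ⇒ V0 + V0 ⇒ n + V0 ⇒ n + V0 + V0 ⇒ n + n + V0 ⇒ n + n + n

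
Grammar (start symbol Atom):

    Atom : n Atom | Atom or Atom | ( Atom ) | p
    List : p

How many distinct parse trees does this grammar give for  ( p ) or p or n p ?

Parse trees for ( p ) or p or n p:
  [Atom [Atom ( [Atom p] )] or [Atom [Atom p] or [Atom n [Atom p]]]]
  [Atom [Atom [Atom ( [Atom p] )] or [Atom p]] or [Atom n [Atom p]]]

2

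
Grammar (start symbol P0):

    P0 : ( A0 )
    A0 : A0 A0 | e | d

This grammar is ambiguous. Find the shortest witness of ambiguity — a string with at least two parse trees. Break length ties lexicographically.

( d d d )

length 3: no string has ≥2 trees
length 4: no string has ≥2 trees
length 5: ( d d d ) has 2 parse trees

Two derivations of ( d d d ):
  P0 ⇒ ( A0 ) ⇒ ( A0 A0 ) ⇒ ( A0 A0 A0 ) ⇒ ( d A0 A0 ) ⇒ ( d d A0 ) ⇒ ( d d d )
  P0 ⇒ ( A0 ) ⇒ ( A0 A0 ) ⇒ ( d A0 ) ⇒ ( d A0 A0 ) ⇒ ( d d A0 ) ⇒ ( d d d )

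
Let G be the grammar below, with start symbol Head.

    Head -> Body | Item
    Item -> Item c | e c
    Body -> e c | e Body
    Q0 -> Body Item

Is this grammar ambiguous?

Witness: e c

Derivation 1: Head ⇒ Body ⇒ e c
Derivation 2: Head ⇒ Item ⇒ e c

Two distinct leftmost derivations for the same string.

Ambiguous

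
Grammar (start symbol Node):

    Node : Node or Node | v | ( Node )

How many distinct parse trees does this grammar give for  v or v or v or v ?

5

Parse trees for v or v or v or v:
  [Node [Node v] or [Node [Node v] or [Node [Node v] or [Node v]]]]
  [Node [Node v] or [Node [Node [Node v] or [Node v]] or [Node v]]]
  [Node [Node [Node v] or [Node v]] or [Node [Node v] or [Node v]]]
  [Node [Node [Node v] or [Node [Node v] or [Node v]]] or [Node v]]
  [Node [Node [Node [Node v] or [Node v]] or [Node v]] or [Node v]]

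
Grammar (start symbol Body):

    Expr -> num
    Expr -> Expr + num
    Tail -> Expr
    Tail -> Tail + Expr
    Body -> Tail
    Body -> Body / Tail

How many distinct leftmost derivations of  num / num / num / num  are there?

Parse trees for num / num / num / num:
  [Body [Body [Body [Body [Tail [Expr num]]] / [Tail [Expr num]]] / [Tail [Expr num]]] / [Tail [Expr num]]]

1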